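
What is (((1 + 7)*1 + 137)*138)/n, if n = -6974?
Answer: -10005/3487 ≈ -2.8692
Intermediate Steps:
(((1 + 7)*1 + 137)*138)/n = (((1 + 7)*1 + 137)*138)/(-6974) = ((8*1 + 137)*138)*(-1/6974) = ((8 + 137)*138)*(-1/6974) = (145*138)*(-1/6974) = 20010*(-1/6974) = -10005/3487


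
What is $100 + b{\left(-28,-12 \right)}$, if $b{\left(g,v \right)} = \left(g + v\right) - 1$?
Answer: $59$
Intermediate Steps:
$b{\left(g,v \right)} = -1 + g + v$
$100 + b{\left(-28,-12 \right)} = 100 - 41 = 59$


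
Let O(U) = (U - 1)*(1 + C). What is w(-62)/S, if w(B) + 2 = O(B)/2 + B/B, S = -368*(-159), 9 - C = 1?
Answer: -569/117024 ≈ -0.0048622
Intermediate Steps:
C = 8 (C = 9 - 1*1 = 9 - 1 = 8)
O(U) = -9 + 9*U (O(U) = (U - 1)*(1 + 8) = (-1 + U)*9 = -9 + 9*U)
S = 58512
w(B) = -11/2 + 9*B/2 (w(B) = -2 + ((-9 + 9*B)/2 + B/B) = -2 + ((-9 + 9*B)*(½) + 1) = -2 + ((-9/2 + 9*B/2) + 1) = -2 + (-7/2 + 9*B/2) = -11/2 + 9*B/2)
w(-62)/S = (-11/2 + (9/2)*(-62))/58512 = (-11/2 - 279)*(1/58512) = -569/2*1/58512 = -569/117024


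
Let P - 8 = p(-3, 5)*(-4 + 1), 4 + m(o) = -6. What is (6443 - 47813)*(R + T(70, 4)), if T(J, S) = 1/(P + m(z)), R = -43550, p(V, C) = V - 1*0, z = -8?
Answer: 1801657590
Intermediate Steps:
m(o) = -10 (m(o) = -4 - 6 = -10)
p(V, C) = V (p(V, C) = V + 0 = V)
P = 17 (P = 8 - 3*(-4 + 1) = 8 - 3*(-3) = 8 + 9 = 17)
T(J, S) = 1/7 (T(J, S) = 1/(17 - 10) = 1/7)
(6443 - 47813)*(R + T(70, 4)) = (6443 - 47813)*(-43550 + 1/7) = -41370*(-304849/7) = 1801657590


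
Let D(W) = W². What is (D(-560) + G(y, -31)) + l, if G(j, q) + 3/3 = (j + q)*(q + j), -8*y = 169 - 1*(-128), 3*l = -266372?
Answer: 44054275/192 ≈ 2.2945e+5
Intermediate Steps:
l = -266372/3 (l = (⅓)*(-266372) = -266372/3 ≈ -88791.)
y = -297/8 (y = -(169 - 1*(-128))/8 = -(169 + 128)/8 = -⅛*297 = -297/8 ≈ -37.125)
G(j, q) = -1 + (j + q)² (G(j, q) = -1 + (j + q)*(q + j) = -1 + (j + q)*(j + q) = -1 + (j + q)²)
(D(-560) + G(y, -31)) + l = ((-560)² + (-1 + (-297/8 - 31)²)) - 266372/3 = (313600 + (-1 + (-545/8)²)) - 266372/3 = (313600 + (-1 + 297025/64)) - 266372/3 = (313600 + 296961/64) - 266372/3 = 20367361/64 - 266372/3 = 44054275/192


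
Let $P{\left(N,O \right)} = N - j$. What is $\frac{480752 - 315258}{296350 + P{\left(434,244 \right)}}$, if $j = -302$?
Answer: $\frac{82747}{148543} \approx 0.55706$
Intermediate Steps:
$P{\left(N,O \right)} = 302 + N$ ($P{\left(N,O \right)} = N - -302 = N + 302 = 302 + N$)
$\frac{480752 - 315258}{296350 + P{\left(434,244 \right)}} = \frac{480752 - 315258}{296350 + \left(302 + 434\right)} = \frac{165494}{296350 + 736} = \frac{165494}{297086} = 165494 \cdot \frac{1}{297086} = \frac{82747}{148543}$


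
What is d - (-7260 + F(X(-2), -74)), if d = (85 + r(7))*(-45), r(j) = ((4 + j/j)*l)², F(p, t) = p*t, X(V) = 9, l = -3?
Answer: -6024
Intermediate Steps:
r(j) = 225 (r(j) = ((4 + j/j)*(-3))² = ((4 + 1)*(-3))² = (5*(-3))² = (-15)² = 225)
d = -13950 (d = (85 + 225)*(-45) = 310*(-45) = -13950)
d - (-7260 + F(X(-2), -74)) = -13950 - (-7260 + 9*(-74)) = -13950 - (-7260 - 666) = -13950 - 1*(-7926) = -13950 + 7926 = -6024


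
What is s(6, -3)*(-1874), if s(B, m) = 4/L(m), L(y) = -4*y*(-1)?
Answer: 1874/3 ≈ 624.67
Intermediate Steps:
L(y) = 4*y
s(B, m) = 1/m (s(B, m) = 4/((4*m)) = 4*(1/(4*m)) = 1/m)
s(6, -3)*(-1874) = -1874/(-3) = -1/3*(-1874) = 1874/3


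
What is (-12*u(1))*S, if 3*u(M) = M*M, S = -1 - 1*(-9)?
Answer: -32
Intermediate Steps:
S = 8 (S = -1 + 9 = 8)
u(M) = M²/3 (u(M) = (M*M)/3 = M²/3)
(-12*u(1))*S = -4*1²*8 = -4*8 = -32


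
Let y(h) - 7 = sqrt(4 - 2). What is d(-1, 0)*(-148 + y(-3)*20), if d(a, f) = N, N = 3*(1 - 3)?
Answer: 48 - 120*sqrt(2) ≈ -121.71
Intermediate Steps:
N = -6 (N = 3*(-2) = -6)
d(a, f) = -6
y(h) = 7 + sqrt(2) (y(h) = 7 + sqrt(4 - 2) = 7 + sqrt(2))
d(-1, 0)*(-148 + y(-3)*20) = -6*(-148 + (7 + sqrt(2))*20) = -6*(-148 + (140 + 20*sqrt(2))) = -6*(-8 + 20*sqrt(2)) = 48 - 120*sqrt(2)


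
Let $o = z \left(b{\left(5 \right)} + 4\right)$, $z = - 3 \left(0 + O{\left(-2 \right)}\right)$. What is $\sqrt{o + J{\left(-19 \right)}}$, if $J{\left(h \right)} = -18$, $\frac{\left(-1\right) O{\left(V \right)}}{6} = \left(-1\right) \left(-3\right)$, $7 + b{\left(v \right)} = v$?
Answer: $3 \sqrt{10} \approx 9.4868$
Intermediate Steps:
$b{\left(v \right)} = -7 + v$
$O{\left(V \right)} = -18$ ($O{\left(V \right)} = - 6 \left(\left(-1\right) \left(-3\right)\right) = \left(-6\right) 3 = -18$)
$z = 54$ ($z = - 3 \left(0 - 18\right) = \left(-3\right) \left(-18\right) = 54$)
$o = 108$ ($o = 54 \left(\left(-7 + 5\right) + 4\right) = 54 \left(-2 + 4\right) = 54 \cdot 2 = 108$)
$\sqrt{o + J{\left(-19 \right)}} = \sqrt{108 - 18} = \sqrt{90} = 3 \sqrt{10}$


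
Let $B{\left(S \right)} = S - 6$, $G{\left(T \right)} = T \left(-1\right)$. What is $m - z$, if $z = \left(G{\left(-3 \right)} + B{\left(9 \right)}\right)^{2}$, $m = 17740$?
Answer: $17704$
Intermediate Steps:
$G{\left(T \right)} = - T$
$B{\left(S \right)} = -6 + S$ ($B{\left(S \right)} = S - 6 = -6 + S$)
$z = 36$ ($z = \left(\left(-1\right) \left(-3\right) + \left(-6 + 9\right)\right)^{2} = \left(3 + 3\right)^{2} = 6^{2} = 36$)
$m - z = 17740 - 36 = 17704$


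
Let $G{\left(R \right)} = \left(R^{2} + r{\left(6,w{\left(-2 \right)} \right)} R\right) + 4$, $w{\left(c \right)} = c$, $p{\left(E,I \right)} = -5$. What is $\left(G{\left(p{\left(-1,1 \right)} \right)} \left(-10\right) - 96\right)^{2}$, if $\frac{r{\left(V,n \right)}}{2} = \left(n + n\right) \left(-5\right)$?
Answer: $2604996$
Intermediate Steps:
$r{\left(V,n \right)} = - 20 n$ ($r{\left(V,n \right)} = 2 \left(n + n\right) \left(-5\right) = 2 \cdot 2 n \left(-5\right) = 2 \left(- 10 n\right) = - 20 n$)
$G{\left(R \right)} = 4 + R^{2} + 40 R$ ($G{\left(R \right)} = \left(R^{2} + \left(-20\right) \left(-2\right) R\right) + 4 = \left(R^{2} + 40 R\right) + 4 = 4 + R^{2} + 40 R$)
$\left(G{\left(p{\left(-1,1 \right)} \right)} \left(-10\right) - 96\right)^{2} = \left(\left(4 + \left(-5\right)^{2} + 40 \left(-5\right)\right) \left(-10\right) - 96\right)^{2} = \left(\left(4 + 25 - 200\right) \left(-10\right) - 96\right)^{2} = \left(\left(-171\right) \left(-10\right) - 96\right)^{2} = \left(1710 - 96\right)^{2} = 1614^{2} = 2604996$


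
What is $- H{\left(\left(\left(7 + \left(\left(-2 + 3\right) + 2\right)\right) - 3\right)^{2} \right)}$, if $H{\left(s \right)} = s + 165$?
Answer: $-214$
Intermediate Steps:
$H{\left(s \right)} = 165 + s$
$- H{\left(\left(\left(7 + \left(\left(-2 + 3\right) + 2\right)\right) - 3\right)^{2} \right)} = - (165 + \left(\left(7 + \left(\left(-2 + 3\right) + 2\right)\right) - 3\right)^{2}) = - (165 + \left(\left(7 + \left(1 + 2\right)\right) - 3\right)^{2}) = - (165 + \left(\left(7 + 3\right) - 3\right)^{2}) = - (165 + \left(10 - 3\right)^{2}) = - (165 + 7^{2}) = - (165 + 49) = \left(-1\right) 214 = -214$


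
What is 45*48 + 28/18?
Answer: 19454/9 ≈ 2161.6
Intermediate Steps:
45*48 + 28/18 = 2160 + 28*(1/18) = 2160 + 14/9 = 19454/9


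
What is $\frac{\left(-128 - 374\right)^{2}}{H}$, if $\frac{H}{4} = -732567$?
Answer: $- \frac{63001}{732567} \approx -0.086$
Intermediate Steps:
$H = -2930268$ ($H = 4 \left(-732567\right) = -2930268$)
$\frac{\left(-128 - 374\right)^{2}}{H} = \frac{\left(-128 - 374\right)^{2}}{-2930268} = \left(-502\right)^{2} \left(- \frac{1}{2930268}\right) = 252004 \left(- \frac{1}{2930268}\right) = - \frac{63001}{732567}$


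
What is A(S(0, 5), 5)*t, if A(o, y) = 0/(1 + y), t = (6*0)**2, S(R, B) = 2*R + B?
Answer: 0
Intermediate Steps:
S(R, B) = B + 2*R
t = 0 (t = 0**2 = 0)
A(o, y) = 0
A(S(0, 5), 5)*t = 0*0 = 0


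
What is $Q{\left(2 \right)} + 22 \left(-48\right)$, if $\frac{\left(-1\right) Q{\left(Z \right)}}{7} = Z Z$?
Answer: $-1084$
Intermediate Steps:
$Q{\left(Z \right)} = - 7 Z^{2}$ ($Q{\left(Z \right)} = - 7 Z Z = - 7 Z^{2}$)
$Q{\left(2 \right)} + 22 \left(-48\right) = - 7 \cdot 2^{2} + 22 \left(-48\right) = \left(-7\right) 4 - 1056 = -28 - 1056 = -1084$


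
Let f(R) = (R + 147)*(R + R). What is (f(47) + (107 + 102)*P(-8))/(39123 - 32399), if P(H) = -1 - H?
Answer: 19699/6724 ≈ 2.9297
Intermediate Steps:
f(R) = 2*R*(147 + R) (f(R) = (147 + R)*(2*R) = 2*R*(147 + R))
(f(47) + (107 + 102)*P(-8))/(39123 - 32399) = (2*47*(147 + 47) + (107 + 102)*(-1 - 1*(-8)))/(39123 - 32399) = (2*47*194 + 209*(-1 + 8))/6724 = (18236 + 209*7)*(1/6724) = (18236 + 1463)*(1/6724) = 19699*(1/6724) = 19699/6724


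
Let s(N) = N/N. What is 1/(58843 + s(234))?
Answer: 1/58844 ≈ 1.6994e-5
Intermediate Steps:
s(N) = 1
1/(58843 + s(234)) = 1/(58843 + 1) = 1/58844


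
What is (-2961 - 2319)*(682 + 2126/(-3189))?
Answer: -3597440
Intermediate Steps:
(-2961 - 2319)*(682 + 2126/(-3189)) = -5280*(682 + 2126*(-1/3189)) = -5280*(682 - ⅔) = -5280*2044/3 = -3597440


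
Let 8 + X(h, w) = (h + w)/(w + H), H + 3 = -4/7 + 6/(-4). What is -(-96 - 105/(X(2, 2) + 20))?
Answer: 9735/92 ≈ 105.82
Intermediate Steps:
H = -71/14 (H = -3 + (-4/7 + 6/(-4)) = -3 + (-4*⅐ + 6*(-¼)) = -3 + (-4/7 - 3/2) = -3 - 29/14 = -71/14 ≈ -5.0714)
X(h, w) = -8 + (h + w)/(-71/14 + w) (X(h, w) = -8 + (h + w)/(w - 71/14) = -8 + (h + w)/(-71/14 + w))
-(-96 - 105/(X(2, 2) + 20)) = -(-96 - 105/(2*(284 - 49*2 + 7*2)/(-71 + 14*2) + 20)) = -(-96 - 105/(2*(284 - 98 + 14)/(-71 + 28) + 20)) = -(-96 - 105/(2*200/(-43) + 20)) = -(-96 - 105/(2*(-1/43)*200 + 20)) = -(-96 - 105/(-400/43 + 20)) = -(-96 - 105/(460/43)) = -(-96 + (43/460)*(-105)) = -(-96 - 903/92) = -1*(-9735/92) = 9735/92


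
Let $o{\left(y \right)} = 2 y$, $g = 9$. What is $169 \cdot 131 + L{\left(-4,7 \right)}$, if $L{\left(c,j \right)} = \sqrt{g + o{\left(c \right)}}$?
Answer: $22140$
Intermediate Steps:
$L{\left(c,j \right)} = \sqrt{9 + 2 c}$
$169 \cdot 131 + L{\left(-4,7 \right)} = 169 \cdot 131 + \sqrt{9 + 2 \left(-4\right)} = 22139 + \sqrt{9 - 8} = 22139 + \sqrt{1} = 22139 + 1 = 22140$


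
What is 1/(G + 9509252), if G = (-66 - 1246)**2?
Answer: 1/11230596 ≈ 8.9042e-8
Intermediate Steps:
G = 1721344 (G = (-1312)**2 = 1721344)
1/(G + 9509252) = 1/(1721344 + 9509252) = 1/11230596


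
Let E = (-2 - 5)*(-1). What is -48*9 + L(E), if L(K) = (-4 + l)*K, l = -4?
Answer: -488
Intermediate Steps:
E = 7 (E = -7*(-1) = 7)
L(K) = -8*K (L(K) = (-4 - 4)*K = -8*K)
-48*9 + L(E) = -48*9 - 8*7 = -432 - 56 = -488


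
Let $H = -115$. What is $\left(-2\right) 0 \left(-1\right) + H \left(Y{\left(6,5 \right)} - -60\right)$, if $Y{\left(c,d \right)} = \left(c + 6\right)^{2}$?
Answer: $-23460$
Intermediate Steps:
$Y{\left(c,d \right)} = \left(6 + c\right)^{2}$
$\left(-2\right) 0 \left(-1\right) + H \left(Y{\left(6,5 \right)} - -60\right) = \left(-2\right) 0 \left(-1\right) - 115 \left(\left(6 + 6\right)^{2} - -60\right) = 0 \left(-1\right) - 115 \left(12^{2} + 60\right) = 0 - 115 \left(144 + 60\right) = 0 - 23460 = -23460$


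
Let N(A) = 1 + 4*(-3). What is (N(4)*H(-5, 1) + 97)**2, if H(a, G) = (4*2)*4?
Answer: 65025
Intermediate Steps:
H(a, G) = 32 (H(a, G) = 8*4 = 32)
N(A) = -11 (N(A) = 1 - 12 = -11)
(N(4)*H(-5, 1) + 97)**2 = (-11*32 + 97)**2 = (-352 + 97)**2 = (-255)**2 = 65025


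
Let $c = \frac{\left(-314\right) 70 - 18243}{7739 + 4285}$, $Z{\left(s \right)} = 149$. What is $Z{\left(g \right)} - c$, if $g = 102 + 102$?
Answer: $\frac{1831799}{12024} \approx 152.35$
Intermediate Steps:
$g = 204$
$c = - \frac{40223}{12024}$ ($c = \frac{-21980 - 18243}{12024} = \left(-40223\right) \frac{1}{12024} = - \frac{40223}{12024} \approx -3.3452$)
$Z{\left(g \right)} - c = 149 - - \frac{40223}{12024} = 149 + \frac{40223}{12024} = \frac{1831799}{12024}$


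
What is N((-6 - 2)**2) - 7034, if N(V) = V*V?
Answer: -2938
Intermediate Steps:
N(V) = V**2
N((-6 - 2)**2) - 7034 = ((-6 - 2)**2)**2 - 7034 = ((-8)**2)**2 - 7034 = 64**2 - 7034 = 4096 - 7034 = -2938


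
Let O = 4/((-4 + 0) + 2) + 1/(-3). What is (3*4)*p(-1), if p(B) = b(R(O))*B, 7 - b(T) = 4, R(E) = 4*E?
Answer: -36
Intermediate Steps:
O = -7/3 (O = 4/(-4 + 2) + 1*(-1/3) = 4/(-2) - 1/3 = 4*(-1/2) - 1/3 = -2 - 1/3 = -7/3 ≈ -2.3333)
b(T) = 3 (b(T) = 7 - 1*4 = 7 - 4 = 3)
p(B) = 3*B
(3*4)*p(-1) = (3*4)*(3*(-1)) = 12*(-3) = -36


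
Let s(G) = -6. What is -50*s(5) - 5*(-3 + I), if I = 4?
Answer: 295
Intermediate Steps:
-50*s(5) - 5*(-3 + I) = -50*(-6) - 5*(-3 + 4) = 300 - 5*1 = 300 - 5 = 295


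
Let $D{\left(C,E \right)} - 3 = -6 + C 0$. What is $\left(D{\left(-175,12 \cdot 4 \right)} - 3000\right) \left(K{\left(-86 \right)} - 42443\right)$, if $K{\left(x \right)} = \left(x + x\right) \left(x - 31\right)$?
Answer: $67023957$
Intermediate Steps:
$D{\left(C,E \right)} = -3$ ($D{\left(C,E \right)} = 3 + \left(-6 + C 0\right) = 3 + \left(-6 + 0\right) = 3 - 6 = -3$)
$K{\left(x \right)} = 2 x \left(-31 + x\right)$ ($K{\left(x \right)} = 2 x \left(x - 31\right) = 2 x \left(-31 + x\right)$)
$\left(D{\left(-175,12 \cdot 4 \right)} - 3000\right) \left(K{\left(-86 \right)} - 42443\right) = \left(-3 - 3000\right) \left(2 \left(-86\right) \left(-31 - 86\right) - 42443\right) = - 3003 \left(2 \left(-86\right) \left(-117\right) - 42443\right) = - 3003 \left(20124 - 42443\right) = \left(-3003\right) \left(-22319\right) = 67023957$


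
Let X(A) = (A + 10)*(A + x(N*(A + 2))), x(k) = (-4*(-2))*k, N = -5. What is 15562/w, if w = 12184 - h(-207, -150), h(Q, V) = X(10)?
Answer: 7781/10792 ≈ 0.72100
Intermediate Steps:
x(k) = 8*k
X(A) = (-80 - 39*A)*(10 + A) (X(A) = (A + 10)*(A + 8*(-5*(A + 2))) = (10 + A)*(A + 8*(-5*(2 + A))) = (10 + A)*(A + 8*(-10 - 5*A)) = (10 + A)*(A + (-80 - 40*A)) = (10 + A)*(-80 - 39*A) = (-80 - 39*A)*(10 + A))
h(Q, V) = -9400 (h(Q, V) = -800 - 470*10 - 39*10² = -800 - 4700 - 39*100 = -800 - 4700 - 3900 = -9400)
w = 21584 (w = 12184 - 1*(-9400) = 12184 + 9400 = 21584)
15562/w = 15562/21584 = 15562*(1/21584) = 7781/10792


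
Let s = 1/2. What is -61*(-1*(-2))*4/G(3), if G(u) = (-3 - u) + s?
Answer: 976/11 ≈ 88.727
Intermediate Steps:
s = ½ ≈ 0.50000
G(u) = -5/2 - u (G(u) = (-3 - u) + ½ = -5/2 - u)
-61*(-1*(-2))*4/G(3) = -61*(-1*(-2))*4/(-5/2 - 1*3) = -122*4/(-5/2 - 3) = -122*4/(-11/2) = -122*4*(-2/11) = -122*(-8)/11 = -61*(-16/11) = 976/11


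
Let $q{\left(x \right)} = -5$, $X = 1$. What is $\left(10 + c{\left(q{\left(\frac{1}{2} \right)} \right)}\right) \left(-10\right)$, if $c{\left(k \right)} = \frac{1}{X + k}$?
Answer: $- \frac{195}{2} \approx -97.5$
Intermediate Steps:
$c{\left(k \right)} = \frac{1}{1 + k}$
$\left(10 + c{\left(q{\left(\frac{1}{2} \right)} \right)}\right) \left(-10\right) = \left(10 + \frac{1}{1 - 5}\right) \left(-10\right) = \left(10 + \frac{1}{-4}\right) \left(-10\right) = \left(10 - \frac{1}{4}\right) \left(-10\right) = \frac{39}{4} \left(-10\right) = - \frac{195}{2}$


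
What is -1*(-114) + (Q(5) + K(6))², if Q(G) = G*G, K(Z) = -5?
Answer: 514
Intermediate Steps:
Q(G) = G²
-1*(-114) + (Q(5) + K(6))² = -1*(-114) + (5² - 5)² = 114 + (25 - 5)² = 114 + 20² = 114 + 400 = 514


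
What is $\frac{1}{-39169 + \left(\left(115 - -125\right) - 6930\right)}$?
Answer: $- \frac{1}{45859} \approx -2.1806 \cdot 10^{-5}$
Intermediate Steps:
$\frac{1}{-39169 + \left(\left(115 - -125\right) - 6930\right)} = \frac{1}{-39169 + \left(\left(115 + 125\right) - 6930\right)} = \frac{1}{-39169 + \left(240 - 6930\right)} = \frac{1}{-39169 - 6690} = \frac{1}{-45859} = - \frac{1}{45859}$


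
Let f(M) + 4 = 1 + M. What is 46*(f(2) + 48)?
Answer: 2162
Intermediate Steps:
f(M) = -3 + M (f(M) = -4 + (1 + M) = -3 + M)
46*(f(2) + 48) = 46*((-3 + 2) + 48) = 46*(-1 + 48) = 46*47 = 2162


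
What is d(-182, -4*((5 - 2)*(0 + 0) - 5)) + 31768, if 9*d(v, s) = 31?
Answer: 285943/9 ≈ 31771.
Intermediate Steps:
d(v, s) = 31/9 (d(v, s) = (1/9)*31 = 31/9)
d(-182, -4*((5 - 2)*(0 + 0) - 5)) + 31768 = 31/9 + 31768 = 285943/9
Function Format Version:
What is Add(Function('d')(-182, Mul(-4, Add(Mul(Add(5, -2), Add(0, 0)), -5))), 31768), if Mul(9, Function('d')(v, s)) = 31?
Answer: Rational(285943, 9) ≈ 31771.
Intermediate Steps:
Function('d')(v, s) = Rational(31, 9) (Function('d')(v, s) = Mul(Rational(1, 9), 31) = Rational(31, 9))
Add(Function('d')(-182, Mul(-4, Add(Mul(Add(5, -2), Add(0, 0)), -5))), 31768) = Add(Rational(31, 9), 31768) = Rational(285943, 9)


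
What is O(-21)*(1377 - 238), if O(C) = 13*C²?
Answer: 6529887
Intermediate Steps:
O(-21)*(1377 - 238) = (13*(-21)²)*(1377 - 238) = (13*441)*1139 = 5733*1139 = 6529887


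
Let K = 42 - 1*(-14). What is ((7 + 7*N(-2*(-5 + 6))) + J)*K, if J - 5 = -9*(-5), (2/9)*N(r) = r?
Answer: -336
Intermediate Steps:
K = 56 (K = 42 + 14 = 56)
N(r) = 9*r/2
J = 50 (J = 5 - 9*(-5) = 5 + 45 = 50)
((7 + 7*N(-2*(-5 + 6))) + J)*K = ((7 + 7*(9*(-2*(-5 + 6))/2)) + 50)*56 = ((7 + 7*(9*(-2*1)/2)) + 50)*56 = ((7 + 7*((9/2)*(-2))) + 50)*56 = ((7 + 7*(-9)) + 50)*56 = ((7 - 63) + 50)*56 = (-56 + 50)*56 = -6*56 = -336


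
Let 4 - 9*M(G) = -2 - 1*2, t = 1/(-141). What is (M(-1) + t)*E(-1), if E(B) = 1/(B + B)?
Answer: -373/846 ≈ -0.44090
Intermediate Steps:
t = -1/141 ≈ -0.0070922
M(G) = 8/9 (M(G) = 4/9 - (-2 - 1*2)/9 = 4/9 - (-2 - 2)/9 = 4/9 - 1/9*(-4) = 4/9 + 4/9 = 8/9)
E(B) = 1/(2*B)
(M(-1) + t)*E(-1) = (8/9 - 1/141)*((1/2)/(-1)) = 373*((1/2)*(-1))/423 = (373/423)*(-1/2) = -373/846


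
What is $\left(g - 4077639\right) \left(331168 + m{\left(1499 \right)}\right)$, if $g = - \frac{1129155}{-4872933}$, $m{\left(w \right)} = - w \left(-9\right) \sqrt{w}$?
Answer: $- \frac{2193442733657761792}{1624311} - \frac{9928406904510656 \sqrt{1499}}{180479} \approx -3.4803 \cdot 10^{12}$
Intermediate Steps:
$m{\left(w \right)} = 9 w^{\frac{3}{2}}$ ($m{\left(w \right)} = 9 w \sqrt{w} = 9 w^{\frac{3}{2}}$)
$g = \frac{376385}{1624311}$ ($g = \left(-1129155\right) \left(- \frac{1}{4872933}\right) = \frac{376385}{1624311} \approx 0.23172$)
$\left(g - 4077639\right) \left(331168 + m{\left(1499 \right)}\right) = \left(\frac{376385}{1624311} - 4077639\right) \left(331168 + 9 \cdot 1499^{\frac{3}{2}}\right) = - \frac{6623353505344 \left(331168 + 9 \cdot 1499 \sqrt{1499}\right)}{1624311} = - \frac{6623353505344 \left(331168 + 13491 \sqrt{1499}\right)}{1624311} = - \frac{2193442733657761792}{1624311} - \frac{9928406904510656 \sqrt{1499}}{180479}$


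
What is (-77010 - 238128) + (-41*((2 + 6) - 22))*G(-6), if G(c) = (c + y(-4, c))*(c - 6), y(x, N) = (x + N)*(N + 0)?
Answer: -687090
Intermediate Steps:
y(x, N) = N*(N + x) (y(x, N) = (N + x)*N = N*(N + x))
G(c) = (-6 + c)*(c + c*(-4 + c)) (G(c) = (c + c*(c - 4))*(c - 6) = (c + c*(-4 + c))*(-6 + c) = (-6 + c)*(c + c*(-4 + c)))
(-77010 - 238128) + (-41*((2 + 6) - 22))*G(-6) = (-77010 - 238128) + (-41*((2 + 6) - 22))*(-6*(18 + (-6)² - 9*(-6))) = -315138 + (-41*(8 - 22))*(-6*(18 + 36 + 54)) = -315138 + (-41*(-14))*(-6*108) = -315138 + 574*(-648) = -315138 - 371952 = -687090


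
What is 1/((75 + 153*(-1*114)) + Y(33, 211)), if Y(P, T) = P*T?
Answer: -1/10404 ≈ -9.6117e-5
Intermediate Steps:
1/((75 + 153*(-1*114)) + Y(33, 211)) = 1/((75 + 153*(-1*114)) + 33*211) = 1/((75 + 153*(-114)) + 6963) = 1/((75 - 17442) + 6963) = 1/(-17367 + 6963) = 1/(-10404) = -1/10404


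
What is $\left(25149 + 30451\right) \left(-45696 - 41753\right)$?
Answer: $-4862164400$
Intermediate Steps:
$\left(25149 + 30451\right) \left(-45696 - 41753\right) = 55600 \left(-45696 - 41753\right) = 55600 \left(-87449\right) = -4862164400$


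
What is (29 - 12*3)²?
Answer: 49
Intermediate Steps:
(29 - 12*3)² = (29 - 36)² = (-7)² = 49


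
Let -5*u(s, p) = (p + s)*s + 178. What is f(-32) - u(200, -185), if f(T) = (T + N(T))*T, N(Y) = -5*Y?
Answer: -17302/5 ≈ -3460.4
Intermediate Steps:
f(T) = -4*T**2 (f(T) = (T - 5*T)*T = (-4*T)*T = -4*T**2)
u(s, p) = -178/5 - s*(p + s)/5 (u(s, p) = -((p + s)*s + 178)/5 = -(s*(p + s) + 178)/5 = -(178 + s*(p + s))/5 = -178/5 - s*(p + s)/5)
f(-32) - u(200, -185) = -4*(-32)**2 - (-178/5 - 1/5*200**2 - 1/5*(-185)*200) = -4*1024 - (-178/5 - 1/5*40000 + 7400) = -4096 - (-178/5 - 8000 + 7400) = -4096 - 1*(-3178/5) = -4096 + 3178/5 = -17302/5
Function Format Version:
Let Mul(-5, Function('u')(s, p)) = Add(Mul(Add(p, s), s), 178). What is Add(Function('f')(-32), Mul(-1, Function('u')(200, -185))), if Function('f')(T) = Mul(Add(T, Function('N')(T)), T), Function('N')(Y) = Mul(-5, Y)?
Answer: Rational(-17302, 5) ≈ -3460.4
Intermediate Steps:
Function('f')(T) = Mul(-4, Pow(T, 2)) (Function('f')(T) = Mul(Add(T, Mul(-5, T)), T) = Mul(Mul(-4, T), T) = Mul(-4, Pow(T, 2)))
Function('u')(s, p) = Add(Rational(-178, 5), Mul(Rational(-1, 5), s, Add(p, s))) (Function('u')(s, p) = Mul(Rational(-1, 5), Add(Mul(Add(p, s), s), 178)) = Mul(Rational(-1, 5), Add(Mul(s, Add(p, s)), 178)) = Mul(Rational(-1, 5), Add(178, Mul(s, Add(p, s)))) = Add(Rational(-178, 5), Mul(Rational(-1, 5), s, Add(p, s))))
Add(Function('f')(-32), Mul(-1, Function('u')(200, -185))) = Add(Mul(-4, Pow(-32, 2)), Mul(-1, Add(Rational(-178, 5), Mul(Rational(-1, 5), Pow(200, 2)), Mul(Rational(-1, 5), -185, 200)))) = Add(Mul(-4, 1024), Mul(-1, Add(Rational(-178, 5), Mul(Rational(-1, 5), 40000), 7400))) = Add(-4096, Mul(-1, Add(Rational(-178, 5), -8000, 7400))) = Add(-4096, Mul(-1, Rational(-3178, 5))) = Add(-4096, Rational(3178, 5)) = Rational(-17302, 5)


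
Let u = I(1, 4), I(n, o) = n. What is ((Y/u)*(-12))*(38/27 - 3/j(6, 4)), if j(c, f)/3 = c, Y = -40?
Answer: 5360/9 ≈ 595.56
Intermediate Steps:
u = 1
j(c, f) = 3*c
((Y/u)*(-12))*(38/27 - 3/j(6, 4)) = (-40/1*(-12))*(38/27 - 3/(3*6)) = (-40*1*(-12))*(38*(1/27) - 3/18) = (-40*(-12))*(38/27 - 3*1/18) = 480*(38/27 - ⅙) = 480*(67/54) = 5360/9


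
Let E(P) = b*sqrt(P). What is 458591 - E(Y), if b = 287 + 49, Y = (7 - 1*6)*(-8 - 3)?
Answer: 458591 - 336*I*sqrt(11) ≈ 4.5859e+5 - 1114.4*I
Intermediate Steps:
Y = -11 (Y = (7 - 6)*(-11) = 1*(-11) = -11)
b = 336
E(P) = 336*sqrt(P)
458591 - E(Y) = 458591 - 336*sqrt(-11) = 458591 - 336*I*sqrt(11)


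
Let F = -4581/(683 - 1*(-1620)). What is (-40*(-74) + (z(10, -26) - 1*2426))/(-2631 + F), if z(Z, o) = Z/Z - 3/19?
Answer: -11701543/57605853 ≈ -0.20313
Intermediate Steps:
F = -4581/2303 (F = -4581/(683 + 1620) = -4581/2303 ≈ -1.9891)
z(Z, o) = 16/19 (z(Z, o) = 1 - 3*1/19 = 1 - 3/19 = 16/19)
(-40*(-74) + (z(10, -26) - 1*2426))/(-2631 + F) = (-40*(-74) + (16/19 - 1*2426))/(-2631 - 4581/2303) = (2960 + (16/19 - 2426))/(-6063774/2303) = (2960 - 46078/19)*(-2303/6063774) = (10162/19)*(-2303/6063774) = -11701543/57605853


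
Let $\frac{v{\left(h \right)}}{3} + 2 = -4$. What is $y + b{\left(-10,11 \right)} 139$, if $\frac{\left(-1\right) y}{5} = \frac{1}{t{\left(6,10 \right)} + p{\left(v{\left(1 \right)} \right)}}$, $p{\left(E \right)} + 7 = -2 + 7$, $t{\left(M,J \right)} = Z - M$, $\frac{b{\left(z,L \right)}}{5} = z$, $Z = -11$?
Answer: $- \frac{132045}{19} \approx -6949.7$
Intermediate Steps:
$v{\left(h \right)} = -18$ ($v{\left(h \right)} = -6 + 3 \left(-4\right) = -6 - 12 = -18$)
$b{\left(z,L \right)} = 5 z$
$t{\left(M,J \right)} = -11 - M$
$p{\left(E \right)} = -2$ ($p{\left(E \right)} = -7 + \left(-2 + 7\right) = -7 + 5 = -2$)
$y = \frac{5}{19}$ ($y = - \frac{5}{\left(-11 - 6\right) - 2} = - \frac{5}{-17 - 2} = - \frac{5}{-19} = \left(-5\right) \left(- \frac{1}{19}\right) = \frac{5}{19} \approx 0.26316$)
$y + b{\left(-10,11 \right)} 139 = \frac{5}{19} + 5 \left(-10\right) 139 = \frac{5}{19} - 6950 = - \frac{132045}{19}$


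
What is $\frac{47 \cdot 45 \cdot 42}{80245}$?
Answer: $\frac{17766}{16049} \approx 1.107$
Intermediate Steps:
$\frac{47 \cdot 45 \cdot 42}{80245} = 2115 \cdot 42 \cdot \frac{1}{80245} = 88830 \cdot \frac{1}{80245} = \frac{17766}{16049}$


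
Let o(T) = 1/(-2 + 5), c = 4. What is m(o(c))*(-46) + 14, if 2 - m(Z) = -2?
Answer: -170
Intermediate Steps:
o(T) = ⅓ (o(T) = 1/3 = ⅓)
m(Z) = 4 (m(Z) = 2 - 1*(-2) = 2 + 2 = 4)
m(o(c))*(-46) + 14 = 4*(-46) + 14 = -184 + 14 = -170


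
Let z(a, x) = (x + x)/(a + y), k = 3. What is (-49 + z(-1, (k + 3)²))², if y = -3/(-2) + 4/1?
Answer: 1089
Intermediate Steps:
y = 11/2 (y = -3*(-½) + 4*1 = 3/2 + 4 = 11/2 ≈ 5.5000)
z(a, x) = 2*x/(11/2 + a) (z(a, x) = (x + x)/(a + 11/2) = (2*x)/(11/2 + a) = 2*x/(11/2 + a))
(-49 + z(-1, (k + 3)²))² = (-49 + 4*(3 + 3)²/(11 + 2*(-1)))² = (-49 + 4*6²/(11 - 2))² = (-49 + 4*36/9)² = (-49 + 4*36*(⅑))² = (-49 + 16)² = (-33)² = 1089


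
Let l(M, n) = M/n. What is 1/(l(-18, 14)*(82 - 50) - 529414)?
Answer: -7/3706186 ≈ -1.8887e-6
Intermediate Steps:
1/(l(-18, 14)*(82 - 50) - 529414) = 1/((-18/14)*(82 - 50) - 529414) = 1/(-18*1/14*32 - 529414) = 1/(-9/7*32 - 529414) = 1/(-288/7 - 529414) = 1/(-3706186/7) = -7/3706186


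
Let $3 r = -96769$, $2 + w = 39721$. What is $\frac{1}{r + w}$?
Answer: $\frac{3}{22388} \approx 0.000134$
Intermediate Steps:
$w = 39719$ ($w = -2 + 39721 = 39719$)
$r = - \frac{96769}{3}$ ($r = \frac{1}{3} \left(-96769\right) = - \frac{96769}{3} \approx -32256.0$)
$\frac{1}{r + w} = \frac{1}{- \frac{96769}{3} + 39719} = \frac{1}{\frac{22388}{3}} = \frac{3}{22388}$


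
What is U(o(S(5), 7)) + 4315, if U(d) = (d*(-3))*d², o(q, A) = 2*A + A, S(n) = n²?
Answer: -23468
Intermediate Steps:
o(q, A) = 3*A
U(d) = -3*d³ (U(d) = (-3*d)*d² = -3*d³)
U(o(S(5), 7)) + 4315 = -3*(3*7)³ + 4315 = -3*21³ + 4315 = -3*9261 + 4315 = -27783 + 4315 = -23468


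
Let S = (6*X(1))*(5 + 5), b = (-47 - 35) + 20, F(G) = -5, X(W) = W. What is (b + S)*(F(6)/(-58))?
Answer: -5/29 ≈ -0.17241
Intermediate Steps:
b = -62 (b = -82 + 20 = -62)
S = 60 (S = (6*1)*(5 + 5) = 6*10 = 60)
(b + S)*(F(6)/(-58)) = (-62 + 60)*(-5/(-58)) = -(-10)*(-1)/58 = -2*5/58 = -5/29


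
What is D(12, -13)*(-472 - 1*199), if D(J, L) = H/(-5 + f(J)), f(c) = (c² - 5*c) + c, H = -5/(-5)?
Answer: -671/91 ≈ -7.3736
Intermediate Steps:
H = 1 (H = -5*(-⅕) = 1)
f(c) = c² - 4*c
D(J, L) = 1/(-5 + J*(-4 + J))
D(12, -13)*(-472 - 1*199) = (-472 - 1*199)/(-5 + 12*(-4 + 12)) = (-472 - 199)/(-5 + 12*8) = -671/(-5 + 96) = -671/91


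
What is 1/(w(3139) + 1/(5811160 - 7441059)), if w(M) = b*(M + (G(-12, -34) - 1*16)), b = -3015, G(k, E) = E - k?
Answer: -1629899/15238765148986 ≈ -1.0696e-7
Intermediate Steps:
w(M) = 114570 - 3015*M (w(M) = -3015*(M + ((-34 - 1*(-12)) - 1*16)) = -3015*(M + ((-34 + 12) - 16)) = -3015*(M + (-22 - 16)) = -3015*(M - 38) = -3015*(-38 + M) = 114570 - 3015*M)
1/(w(3139) + 1/(5811160 - 7441059)) = 1/((114570 - 3015*3139) + 1/(5811160 - 7441059)) = 1/((114570 - 9464085) + 1/(-1629899)) = 1/(-9349515 - 1/1629899) = 1/(-15238765148986/1629899) = -1629899/15238765148986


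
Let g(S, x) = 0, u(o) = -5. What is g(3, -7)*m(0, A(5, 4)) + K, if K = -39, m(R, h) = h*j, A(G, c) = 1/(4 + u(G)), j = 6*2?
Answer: -39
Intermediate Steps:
j = 12
A(G, c) = -1 (A(G, c) = 1/(4 - 5) = 1/(-1) = -1)
m(R, h) = 12*h (m(R, h) = h*12 = 12*h)
g(3, -7)*m(0, A(5, 4)) + K = 0*(12*(-1)) - 39 = 0*(-12) - 39 = 0 - 39 = -39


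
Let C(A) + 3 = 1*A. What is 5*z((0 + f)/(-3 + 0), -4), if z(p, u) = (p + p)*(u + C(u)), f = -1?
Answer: -110/3 ≈ -36.667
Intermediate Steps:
C(A) = -3 + A (C(A) = -3 + 1*A = -3 + A)
z(p, u) = 2*p*(-3 + 2*u) (z(p, u) = (p + p)*(u + (-3 + u)) = (2*p)*(-3 + 2*u) = 2*p*(-3 + 2*u))
5*z((0 + f)/(-3 + 0), -4) = 5*(2*((0 - 1)/(-3 + 0))*(-3 + 2*(-4))) = 5*(2*(-1/(-3))*(-3 - 8)) = 5*(2*(-1*(-1/3))*(-11)) = 5*(2*(1/3)*(-11)) = 5*(-22/3) = -110/3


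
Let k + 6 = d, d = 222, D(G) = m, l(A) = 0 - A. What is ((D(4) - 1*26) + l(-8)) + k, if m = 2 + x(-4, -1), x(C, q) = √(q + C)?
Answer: 200 + I*√5 ≈ 200.0 + 2.2361*I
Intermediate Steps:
x(C, q) = √(C + q)
m = 2 + I*√5 (m = 2 + √(-4 - 1) = 2 + √(-5) = 2 + I*√5 ≈ 2.0 + 2.2361*I)
l(A) = -A
D(G) = 2 + I*√5
k = 216 (k = -6 + 222 = 216)
((D(4) - 1*26) + l(-8)) + k = (((2 + I*√5) - 1*26) - 1*(-8)) + 216 = (((2 + I*√5) - 26) + 8) + 216 = ((-24 + I*√5) + 8) + 216 = (-16 + I*√5) + 216 = 200 + I*√5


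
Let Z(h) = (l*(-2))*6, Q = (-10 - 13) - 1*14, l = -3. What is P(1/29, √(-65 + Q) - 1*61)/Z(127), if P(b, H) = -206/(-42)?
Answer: 103/756 ≈ 0.13624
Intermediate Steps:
Q = -37 (Q = -23 - 14 = -37)
Z(h) = 36 (Z(h) = -3*(-2)*6 = 6*6 = 36)
P(b, H) = 103/21 (P(b, H) = -206*(-1/42) = 103/21)
P(1/29, √(-65 + Q) - 1*61)/Z(127) = (103/21)/36 = (103/21)*(1/36) = 103/756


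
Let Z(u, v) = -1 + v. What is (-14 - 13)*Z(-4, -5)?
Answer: 162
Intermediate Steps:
(-14 - 13)*Z(-4, -5) = (-14 - 13)*(-1 - 5) = -27*(-6) = 162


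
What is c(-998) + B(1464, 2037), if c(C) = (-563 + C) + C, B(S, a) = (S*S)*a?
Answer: 4365891393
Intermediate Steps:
B(S, a) = a*S² (B(S, a) = S²*a = a*S²)
c(C) = -563 + 2*C
c(-998) + B(1464, 2037) = (-563 + 2*(-998)) + 2037*1464² = (-563 - 1996) + 2037*2143296 = -2559 + 4365893952 = 4365891393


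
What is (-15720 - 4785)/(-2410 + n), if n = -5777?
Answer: 6835/2729 ≈ 2.5046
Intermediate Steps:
(-15720 - 4785)/(-2410 + n) = (-15720 - 4785)/(-2410 - 5777) = -20505/(-8187) = -20505*(-1/8187) = 6835/2729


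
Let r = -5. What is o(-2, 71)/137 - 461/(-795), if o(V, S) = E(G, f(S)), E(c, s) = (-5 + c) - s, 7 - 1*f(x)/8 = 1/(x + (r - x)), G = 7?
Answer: 3791/21783 ≈ 0.17403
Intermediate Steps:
f(x) = 288/5 (f(x) = 56 - 8/(x + (-5 - x)) = 56 - 8/(-5) = 56 - 8*(-⅕) = 56 + 8/5 = 288/5)
E(c, s) = -5 + c - s
o(V, S) = -278/5 (o(V, S) = -5 + 7 - 1*288/5 = -5 + 7 - 288/5 = -278/5)
o(-2, 71)/137 - 461/(-795) = -278/5/137 - 461/(-795) = -278/5*1/137 - 461*(-1/795) = -278/685 + 461/795 = 3791/21783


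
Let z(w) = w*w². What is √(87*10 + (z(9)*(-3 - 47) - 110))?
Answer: I*√35690 ≈ 188.92*I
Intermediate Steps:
z(w) = w³
√(87*10 + (z(9)*(-3 - 47) - 110)) = √(87*10 + (9³*(-3 - 47) - 110)) = √(870 + (729*(-50) - 110)) = √(870 + (-36450 - 110)) = √(870 - 36560) = √(-35690) = I*√35690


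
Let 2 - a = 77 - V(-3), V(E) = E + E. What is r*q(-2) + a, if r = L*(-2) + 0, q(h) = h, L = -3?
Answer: -93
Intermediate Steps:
r = 6 (r = -3*(-2) + 0 = 6 + 0 = 6)
V(E) = 2*E
a = -81 (a = 2 - (77 - 2*(-3)) = 2 - (77 - 1*(-6)) = 2 - (77 + 6) = 2 - 1*83 = 2 - 83 = -81)
r*q(-2) + a = 6*(-2) - 81 = -12 - 81 = -93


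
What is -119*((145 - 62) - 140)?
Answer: 6783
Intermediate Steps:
-119*((145 - 62) - 140) = -119*(83 - 140) = -119*(-57) = 6783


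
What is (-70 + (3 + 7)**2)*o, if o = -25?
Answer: -750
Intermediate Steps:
(-70 + (3 + 7)**2)*o = (-70 + (3 + 7)**2)*(-25) = (-70 + 10**2)*(-25) = (-70 + 100)*(-25) = 30*(-25) = -750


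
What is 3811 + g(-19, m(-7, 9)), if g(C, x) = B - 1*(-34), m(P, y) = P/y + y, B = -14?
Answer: 3831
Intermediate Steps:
m(P, y) = y + P/y (m(P, y) = P/y + y = y + P/y)
g(C, x) = 20 (g(C, x) = -14 - 1*(-34) = -14 + 34 = 20)
3811 + g(-19, m(-7, 9)) = 3811 + 20 = 3831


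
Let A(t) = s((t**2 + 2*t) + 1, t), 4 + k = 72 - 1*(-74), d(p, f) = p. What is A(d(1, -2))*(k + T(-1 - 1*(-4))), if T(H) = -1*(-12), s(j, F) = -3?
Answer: -462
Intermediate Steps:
k = 142 (k = -4 + (72 - 1*(-74)) = -4 + (72 + 74) = -4 + 146 = 142)
A(t) = -3
T(H) = 12
A(d(1, -2))*(k + T(-1 - 1*(-4))) = -3*(142 + 12) = -3*154 = -462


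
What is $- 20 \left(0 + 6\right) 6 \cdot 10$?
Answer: $-7200$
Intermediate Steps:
$- 20 \left(0 + 6\right) 6 \cdot 10 = - 20 \cdot 6 \cdot 6 \cdot 10 = \left(-20\right) 36 \cdot 10 = \left(-720\right) 10 = -7200$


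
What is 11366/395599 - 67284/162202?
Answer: -12386947592/32083474499 ≈ -0.38609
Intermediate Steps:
11366/395599 - 67284/162202 = 11366*(1/395599) - 67284*1/162202 = 11366/395599 - 33642/81101 = -12386947592/32083474499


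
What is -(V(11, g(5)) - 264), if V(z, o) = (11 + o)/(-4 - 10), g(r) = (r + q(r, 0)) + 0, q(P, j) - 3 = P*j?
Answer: 3715/14 ≈ 265.36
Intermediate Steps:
q(P, j) = 3 + P*j
g(r) = 3 + r (g(r) = (r + (3 + r*0)) + 0 = (r + (3 + 0)) + 0 = (r + 3) + 0 = (3 + r) + 0 = 3 + r)
V(z, o) = -11/14 - o/14 (V(z, o) = (11 + o)/(-14) = (11 + o)*(-1/14) = -11/14 - o/14)
-(V(11, g(5)) - 264) = -((-11/14 - (3 + 5)/14) - 264) = -((-11/14 - 1/14*8) - 264) = -((-11/14 - 4/7) - 264) = -(-19/14 - 264) = -1*(-3715/14) = 3715/14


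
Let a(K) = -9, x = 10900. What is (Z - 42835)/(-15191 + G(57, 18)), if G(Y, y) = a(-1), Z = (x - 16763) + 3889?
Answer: 44809/15200 ≈ 2.9480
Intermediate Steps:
Z = -1974 (Z = (10900 - 16763) + 3889 = -5863 + 3889 = -1974)
G(Y, y) = -9
(Z - 42835)/(-15191 + G(57, 18)) = (-1974 - 42835)/(-15191 - 9) = -44809/(-15200) = -44809*(-1/15200) = 44809/15200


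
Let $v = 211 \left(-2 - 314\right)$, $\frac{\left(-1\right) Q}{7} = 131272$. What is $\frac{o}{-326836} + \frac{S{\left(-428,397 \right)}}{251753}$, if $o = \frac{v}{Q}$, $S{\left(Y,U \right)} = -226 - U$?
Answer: $- \frac{46780735351885}{18902301754318808} \approx -0.0024749$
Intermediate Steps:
$Q = -918904$ ($Q = \left(-7\right) 131272 = -918904$)
$v = -66676$ ($v = 211 \left(-316\right) = -66676$)
$o = \frac{16669}{229726}$ ($o = - \frac{66676}{-918904} = \left(-66676\right) \left(- \frac{1}{918904}\right) = \frac{16669}{229726} \approx 0.07256$)
$\frac{o}{-326836} + \frac{S{\left(-428,397 \right)}}{251753} = \frac{16669}{229726 \left(-326836\right)} + \frac{-226 - 397}{251753} = \frac{16669}{229726} \left(- \frac{1}{326836}\right) + \left(-226 - 397\right) \frac{1}{251753} = - \frac{16669}{75082726936} - \frac{623}{251753} = - \frac{46780735351885}{18902301754318808}$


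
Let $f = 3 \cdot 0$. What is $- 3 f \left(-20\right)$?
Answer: $0$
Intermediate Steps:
$f = 0$
$- 3 f \left(-20\right) = \left(-3\right) 0 \left(-20\right) = 0 \left(-20\right) = 0$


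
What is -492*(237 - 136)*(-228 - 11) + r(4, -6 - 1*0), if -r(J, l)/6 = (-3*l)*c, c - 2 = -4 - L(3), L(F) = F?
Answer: 11876928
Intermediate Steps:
c = -5 (c = 2 + (-4 - 1*3) = 2 + (-4 - 3) = 2 - 7 = -5)
r(J, l) = -90*l (r(J, l) = -6*(-3*l)*(-5) = -90*l)
-492*(237 - 136)*(-228 - 11) + r(4, -6 - 1*0) = -492*(237 - 136)*(-228 - 11) - 90*(-6 - 1*0) = -49692*(-239) - 90*(-6 + 0) = -492*(-24139) - 90*(-6) = 11876388 + 540 = 11876928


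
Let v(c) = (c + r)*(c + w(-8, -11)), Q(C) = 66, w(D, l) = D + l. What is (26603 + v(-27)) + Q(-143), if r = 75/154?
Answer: 2147422/77 ≈ 27889.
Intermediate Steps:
r = 75/154 (r = 75*(1/154) = 75/154 ≈ 0.48701)
v(c) = (-19 + c)*(75/154 + c) (v(c) = (c + 75/154)*(c + (-8 - 11)) = (75/154 + c)*(c - 19) = (75/154 + c)*(-19 + c) = (-19 + c)*(75/154 + c))
(26603 + v(-27)) + Q(-143) = (26603 + (-1425/154 + (-27)² - 2851/154*(-27))) + 66 = (26603 + (-1425/154 + 729 + 76977/154)) + 66 = (26603 + 93909/77) + 66 = 2142340/77 + 66 = 2147422/77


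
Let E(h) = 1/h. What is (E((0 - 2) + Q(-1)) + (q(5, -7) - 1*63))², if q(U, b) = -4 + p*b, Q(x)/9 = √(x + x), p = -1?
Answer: (-568559*I + 130680*√2)/(2*(-79*I + 18*√2)) ≈ 3601.4 + 9.2028*I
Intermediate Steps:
Q(x) = 9*√2*√x (Q(x) = 9*√(x + x) = 9*√(2*x) = 9*(√2*√x) = 9*√2*√x)
q(U, b) = -4 - b
(E((0 - 2) + Q(-1)) + (q(5, -7) - 1*63))² = (1/((0 - 2) + 9*√2*√(-1)) + ((-4 - 1*(-7)) - 1*63))² = (1/(-2 + 9*√2*I) + ((-4 + 7) - 63))² = (1/(-2 + 9*I*√2) + (3 - 63))² = (1/(-2 + 9*I*√2) - 60)² = (-60 + 1/(-2 + 9*I*√2))²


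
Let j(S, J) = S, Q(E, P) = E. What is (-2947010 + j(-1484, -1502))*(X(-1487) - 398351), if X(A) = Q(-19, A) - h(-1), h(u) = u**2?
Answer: 1174594503274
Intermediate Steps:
X(A) = -20 (X(A) = -19 - 1*(-1)**2 = -19 - 1*1 = -19 - 1 = -20)
(-2947010 + j(-1484, -1502))*(X(-1487) - 398351) = (-2947010 - 1484)*(-20 - 398351) = -2948494*(-398371) = 1174594503274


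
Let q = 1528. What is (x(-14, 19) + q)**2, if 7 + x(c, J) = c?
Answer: 2271049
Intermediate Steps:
x(c, J) = -7 + c
(x(-14, 19) + q)**2 = ((-7 - 14) + 1528)**2 = (-21 + 1528)**2 = 1507**2 = 2271049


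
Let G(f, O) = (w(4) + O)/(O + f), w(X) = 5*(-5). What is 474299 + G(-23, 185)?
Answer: 38418299/81 ≈ 4.7430e+5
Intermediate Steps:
w(X) = -25
G(f, O) = (-25 + O)/(O + f)
474299 + G(-23, 185) = 474299 + (-25 + 185)/(185 - 23) = 474299 + 160/162 = 474299 + (1/162)*160 = 474299 + 80/81 = 38418299/81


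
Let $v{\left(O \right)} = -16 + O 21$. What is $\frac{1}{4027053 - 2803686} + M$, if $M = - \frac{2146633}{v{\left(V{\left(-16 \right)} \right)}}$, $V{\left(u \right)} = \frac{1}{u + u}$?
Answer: $\frac{84035839146485}{652054611} \approx 1.2888 \cdot 10^{5}$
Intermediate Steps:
$V{\left(u \right)} = \frac{1}{2 u}$
$v{\left(O \right)} = -16 + 21 O$
$M = \frac{68692256}{533}$ ($M = - \frac{2146633}{-16 + 21 \frac{1}{2 \left(-16\right)}} = - \frac{2146633}{-16 + 21 \cdot \frac{1}{2} \left(- \frac{1}{16}\right)} = - \frac{2146633}{-16 + 21 \left(- \frac{1}{32}\right)} = - \frac{2146633}{-16 - \frac{21}{32}} = - \frac{2146633}{- \frac{533}{32}} = \left(-2146633\right) \left(- \frac{32}{533}\right) = \frac{68692256}{533} \approx 1.2888 \cdot 10^{5}$)
$\frac{1}{4027053 - 2803686} + M = \frac{1}{4027053 - 2803686} + \frac{68692256}{533} = \frac{1}{1223367} + \frac{68692256}{533} = \frac{84035839146485}{652054611}$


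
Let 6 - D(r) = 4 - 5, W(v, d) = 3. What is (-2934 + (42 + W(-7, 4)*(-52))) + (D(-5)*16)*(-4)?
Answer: -3496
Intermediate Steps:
D(r) = 7 (D(r) = 6 - (4 - 5) = 6 - 1*(-1) = 6 + 1 = 7)
(-2934 + (42 + W(-7, 4)*(-52))) + (D(-5)*16)*(-4) = (-2934 + (42 + 3*(-52))) + (7*16)*(-4) = (-2934 + (42 - 156)) + 112*(-4) = (-2934 - 114) - 448 = -3048 - 448 = -3496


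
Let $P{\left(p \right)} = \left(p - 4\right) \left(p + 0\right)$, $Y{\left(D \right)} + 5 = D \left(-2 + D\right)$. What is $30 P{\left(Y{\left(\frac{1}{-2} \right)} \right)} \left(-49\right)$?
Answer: $- \frac{341775}{8} \approx -42722.0$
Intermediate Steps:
$Y{\left(D \right)} = -5 + D \left(-2 + D\right)$
$P{\left(p \right)} = p \left(-4 + p\right)$ ($P{\left(p \right)} = \left(-4 + p\right) p = p \left(-4 + p\right)$)
$30 P{\left(Y{\left(\frac{1}{-2} \right)} \right)} \left(-49\right) = 30 \left(-5 + \left(\frac{1}{-2}\right)^{2} - \frac{2}{-2}\right) \left(-4 - \left(5 - 1 - \frac{1}{4}\right)\right) \left(-49\right) = 30 \left(-5 + \left(- \frac{1}{2}\right)^{2} - -1\right) \left(-4 - \left(4 - \frac{1}{4}\right)\right) \left(-49\right) = 30 \left(-5 + \frac{1}{4} + 1\right) \left(-4 + \left(-5 + \frac{1}{4} + 1\right)\right) \left(-49\right) = 30 \left(- \frac{15 \left(-4 - \frac{15}{4}\right)}{4}\right) \left(-49\right) = 30 \left(\left(- \frac{15}{4}\right) \left(- \frac{31}{4}\right)\right) \left(-49\right) = 30 \cdot \frac{465}{16} \left(-49\right) = \frac{6975}{8} \left(-49\right) = - \frac{341775}{8}$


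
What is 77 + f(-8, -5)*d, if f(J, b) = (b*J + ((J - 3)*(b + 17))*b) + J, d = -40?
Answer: -27603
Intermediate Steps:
f(J, b) = J + J*b + b*(-3 + J)*(17 + b) (f(J, b) = (J*b + ((-3 + J)*(17 + b))*b) + J = (J*b + b*(-3 + J)*(17 + b)) + J = J + J*b + b*(-3 + J)*(17 + b))
77 + f(-8, -5)*d = 77 + (-8 - 51*(-5) - 3*(-5)² - 8*(-5)² + 18*(-8)*(-5))*(-40) = 77 + (-8 + 255 - 3*25 - 8*25 + 720)*(-40) = 77 + (-8 + 255 - 75 - 200 + 720)*(-40) = 77 + 692*(-40) = 77 - 27680 = -27603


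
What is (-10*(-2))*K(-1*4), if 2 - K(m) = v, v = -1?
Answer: 60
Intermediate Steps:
K(m) = 3 (K(m) = 2 - 1*(-1) = 2 + 1 = 3)
(-10*(-2))*K(-1*4) = -10*(-2)*3 = 20*3 = 60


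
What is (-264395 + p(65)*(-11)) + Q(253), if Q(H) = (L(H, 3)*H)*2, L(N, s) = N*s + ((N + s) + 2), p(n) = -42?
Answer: 250669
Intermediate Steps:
L(N, s) = 2 + N + s + N*s (L(N, s) = N*s + (2 + N + s) = 2 + N + s + N*s)
Q(H) = 2*H*(5 + 4*H) (Q(H) = ((2 + H + 3 + H*3)*H)*2 = ((2 + H + 3 + 3*H)*H)*2 = ((5 + 4*H)*H)*2 = (H*(5 + 4*H))*2 = 2*H*(5 + 4*H))
(-264395 + p(65)*(-11)) + Q(253) = (-264395 - 42*(-11)) + 2*253*(5 + 4*253) = (-264395 + 462) + 2*253*(5 + 1012) = -263933 + 2*253*1017 = -263933 + 514602 = 250669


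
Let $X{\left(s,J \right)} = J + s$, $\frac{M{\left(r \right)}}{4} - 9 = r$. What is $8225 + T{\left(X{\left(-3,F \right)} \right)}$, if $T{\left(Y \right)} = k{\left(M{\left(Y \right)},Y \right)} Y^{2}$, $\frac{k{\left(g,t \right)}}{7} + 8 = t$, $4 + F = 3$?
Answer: $6881$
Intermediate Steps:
$F = -1$ ($F = -4 + 3 = -1$)
$M{\left(r \right)} = 36 + 4 r$
$k{\left(g,t \right)} = -56 + 7 t$
$T{\left(Y \right)} = Y^{2} \left(-56 + 7 Y\right)$ ($T{\left(Y \right)} = \left(-56 + 7 Y\right) Y^{2} = Y^{2} \left(-56 + 7 Y\right)$)
$8225 + T{\left(X{\left(-3,F \right)} \right)} = 8225 + 7 \left(-1 - 3\right)^{2} \left(-8 - 4\right) = 8225 + 7 \left(-4\right)^{2} \left(-8 - 4\right) = 8225 + 7 \cdot 16 \left(-12\right) = 8225 - 1344 = 6881$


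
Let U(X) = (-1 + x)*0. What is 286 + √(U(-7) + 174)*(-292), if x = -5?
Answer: 286 - 292*√174 ≈ -3565.7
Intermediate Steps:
U(X) = 0 (U(X) = (-1 - 5)*0 = -6*0 = 0)
286 + √(U(-7) + 174)*(-292) = 286 + √(0 + 174)*(-292) = 286 + √174*(-292) = 286 - 292*√174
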